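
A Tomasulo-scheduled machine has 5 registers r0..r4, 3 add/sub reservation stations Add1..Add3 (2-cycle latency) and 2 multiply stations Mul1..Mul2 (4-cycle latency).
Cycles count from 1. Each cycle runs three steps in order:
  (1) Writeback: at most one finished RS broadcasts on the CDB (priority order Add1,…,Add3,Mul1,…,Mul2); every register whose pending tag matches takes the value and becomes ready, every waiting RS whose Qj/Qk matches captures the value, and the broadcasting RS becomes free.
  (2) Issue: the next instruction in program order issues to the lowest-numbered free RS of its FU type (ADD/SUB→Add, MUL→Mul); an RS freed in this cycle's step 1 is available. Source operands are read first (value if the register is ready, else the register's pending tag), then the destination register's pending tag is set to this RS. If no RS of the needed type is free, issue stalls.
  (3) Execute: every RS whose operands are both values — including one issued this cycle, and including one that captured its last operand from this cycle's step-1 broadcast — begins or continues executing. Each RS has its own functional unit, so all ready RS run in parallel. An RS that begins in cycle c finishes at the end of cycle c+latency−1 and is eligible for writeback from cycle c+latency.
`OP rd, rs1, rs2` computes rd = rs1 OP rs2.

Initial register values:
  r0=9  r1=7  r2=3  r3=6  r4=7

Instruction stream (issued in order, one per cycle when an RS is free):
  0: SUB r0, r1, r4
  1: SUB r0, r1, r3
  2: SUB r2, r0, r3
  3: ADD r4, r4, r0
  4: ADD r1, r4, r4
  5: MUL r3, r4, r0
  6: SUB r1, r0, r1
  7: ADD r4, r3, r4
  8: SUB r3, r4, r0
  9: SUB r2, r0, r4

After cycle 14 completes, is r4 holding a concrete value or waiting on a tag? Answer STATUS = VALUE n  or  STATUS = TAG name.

STATUS = VALUE 16

cycle 1: issue SUB r0<-Add1 // r0:Add1,r1:7,r2:3,r3:6,r4:7
cycle 2: issue SUB r0<-Add2 // r0:Add2,r1:7,r2:3,r3:6,r4:7
cycle 3: CDB Add1=0; issue SUB r2<-Add1 // r0:Add2,r1:7,r2:Add1,r3:6,r4:7
cycle 4: CDB Add2=1; issue ADD r4<-Add2 // r0:1,r1:7,r2:Add1,r3:6,r4:Add2
cycle 5: issue ADD r1<-Add3 // r0:1,r1:Add3,r2:Add1,r3:6,r4:Add2
cycle 6: CDB Add1=-5; issue MUL r3<-Mul1 // r0:1,r1:Add3,r2:-5,r3:Mul1,r4:Add2
cycle 7: CDB Add2=8; issue SUB r1<-Add1 // r0:1,r1:Add1,r2:-5,r3:Mul1,r4:8
cycle 8: issue ADD r4<-Add2 // r0:1,r1:Add1,r2:-5,r3:Mul1,r4:Add2
cycle 9: CDB Add3=16; issue SUB r3<-Add3 // r0:1,r1:Add1,r2:-5,r3:Add3,r4:Add2
cycle 10: stall // r0:1,r1:Add1,r2:-5,r3:Add3,r4:Add2
cycle 11: CDB Add1=-15; issue SUB r2<-Add1 // r0:1,r1:-15,r2:Add1,r3:Add3,r4:Add2
cycle 12: CDB Mul1=8 // r0:1,r1:-15,r2:Add1,r3:Add3,r4:Add2
cycle 13: - // r0:1,r1:-15,r2:Add1,r3:Add3,r4:Add2
cycle 14: CDB Add2=16 // r0:1,r1:-15,r2:Add1,r3:Add3,r4:16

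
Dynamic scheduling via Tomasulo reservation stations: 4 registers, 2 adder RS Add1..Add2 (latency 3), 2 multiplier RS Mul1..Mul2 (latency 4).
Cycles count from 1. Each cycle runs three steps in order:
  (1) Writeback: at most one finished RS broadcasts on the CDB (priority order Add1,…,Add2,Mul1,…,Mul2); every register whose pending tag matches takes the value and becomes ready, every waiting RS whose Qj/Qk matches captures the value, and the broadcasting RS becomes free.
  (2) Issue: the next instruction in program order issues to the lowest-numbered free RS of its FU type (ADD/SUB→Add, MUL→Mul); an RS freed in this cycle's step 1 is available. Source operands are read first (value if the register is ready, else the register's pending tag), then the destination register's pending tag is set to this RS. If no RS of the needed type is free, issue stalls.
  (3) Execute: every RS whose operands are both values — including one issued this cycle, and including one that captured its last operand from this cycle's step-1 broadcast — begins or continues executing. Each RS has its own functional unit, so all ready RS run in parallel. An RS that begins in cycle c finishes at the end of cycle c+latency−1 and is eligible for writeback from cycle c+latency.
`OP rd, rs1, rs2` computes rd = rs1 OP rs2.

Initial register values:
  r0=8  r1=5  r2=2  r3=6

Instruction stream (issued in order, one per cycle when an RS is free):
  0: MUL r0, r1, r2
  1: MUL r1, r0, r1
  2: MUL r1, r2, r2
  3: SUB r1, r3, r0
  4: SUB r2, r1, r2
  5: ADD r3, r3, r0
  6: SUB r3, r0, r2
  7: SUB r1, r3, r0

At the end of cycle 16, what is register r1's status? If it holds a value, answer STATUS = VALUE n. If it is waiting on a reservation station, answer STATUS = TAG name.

c1: issue MUL r0<-Mul1 | r0:Mul1,r1:5,r2:2,r3:6
c2: issue MUL r1<-Mul2 | r0:Mul1,r1:Mul2,r2:2,r3:6
c3: stall | r0:Mul1,r1:Mul2,r2:2,r3:6
c4: stall | r0:Mul1,r1:Mul2,r2:2,r3:6
c5: CDB Mul1=10; issue MUL r1<-Mul1 | r0:10,r1:Mul1,r2:2,r3:6
c6: issue SUB r1<-Add1 | r0:10,r1:Add1,r2:2,r3:6
c7: issue SUB r2<-Add2 | r0:10,r1:Add1,r2:Add2,r3:6
c8: stall | r0:10,r1:Add1,r2:Add2,r3:6
c9: CDB Add1=-4; issue ADD r3<-Add1 | r0:10,r1:-4,r2:Add2,r3:Add1
c10: CDB Mul1=4; stall | r0:10,r1:-4,r2:Add2,r3:Add1
c11: CDB Mul2=50; stall | r0:10,r1:-4,r2:Add2,r3:Add1
c12: CDB Add1=16; issue SUB r3<-Add1 | r0:10,r1:-4,r2:Add2,r3:Add1
c13: CDB Add2=-6; issue SUB r1<-Add2 | r0:10,r1:Add2,r2:-6,r3:Add1
c14: - | r0:10,r1:Add2,r2:-6,r3:Add1
c15: - | r0:10,r1:Add2,r2:-6,r3:Add1
c16: CDB Add1=16 | r0:10,r1:Add2,r2:-6,r3:16

STATUS = TAG Add2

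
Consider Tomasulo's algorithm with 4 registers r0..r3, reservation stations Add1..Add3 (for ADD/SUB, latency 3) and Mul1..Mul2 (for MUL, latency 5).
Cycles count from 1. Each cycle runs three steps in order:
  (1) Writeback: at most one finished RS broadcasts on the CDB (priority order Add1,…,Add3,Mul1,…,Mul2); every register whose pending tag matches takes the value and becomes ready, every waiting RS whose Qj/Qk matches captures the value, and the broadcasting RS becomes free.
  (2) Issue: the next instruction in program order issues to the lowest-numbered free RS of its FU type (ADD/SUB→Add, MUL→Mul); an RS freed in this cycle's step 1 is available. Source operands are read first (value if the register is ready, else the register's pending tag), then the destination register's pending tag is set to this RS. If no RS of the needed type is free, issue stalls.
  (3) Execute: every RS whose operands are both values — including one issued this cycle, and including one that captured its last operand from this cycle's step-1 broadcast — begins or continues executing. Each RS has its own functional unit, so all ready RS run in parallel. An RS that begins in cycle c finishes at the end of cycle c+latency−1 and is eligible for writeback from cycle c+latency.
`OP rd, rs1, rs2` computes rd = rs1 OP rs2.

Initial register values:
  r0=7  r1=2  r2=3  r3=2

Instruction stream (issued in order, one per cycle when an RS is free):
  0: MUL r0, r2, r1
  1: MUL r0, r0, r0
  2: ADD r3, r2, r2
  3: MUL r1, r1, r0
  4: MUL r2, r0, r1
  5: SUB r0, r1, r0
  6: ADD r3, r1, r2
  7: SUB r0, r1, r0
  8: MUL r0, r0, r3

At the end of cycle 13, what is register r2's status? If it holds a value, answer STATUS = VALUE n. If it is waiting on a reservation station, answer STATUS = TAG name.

STATUS = TAG Mul2

  c1: issue MUL r0<-Mul1  regs: r0:Mul1,r1:2,r2:3,r3:2
  c2: issue MUL r0<-Mul2  regs: r0:Mul2,r1:2,r2:3,r3:2
  c3: issue ADD r3<-Add1  regs: r0:Mul2,r1:2,r2:3,r3:Add1
  c4: stall  regs: r0:Mul2,r1:2,r2:3,r3:Add1
  c5: stall  regs: r0:Mul2,r1:2,r2:3,r3:Add1
  c6: CDB Add1=6; stall  regs: r0:Mul2,r1:2,r2:3,r3:6
  c7: CDB Mul1=6; issue MUL r1<-Mul1  regs: r0:Mul2,r1:Mul1,r2:3,r3:6
  c8: stall  regs: r0:Mul2,r1:Mul1,r2:3,r3:6
  c9: stall  regs: r0:Mul2,r1:Mul1,r2:3,r3:6
  c10: stall  regs: r0:Mul2,r1:Mul1,r2:3,r3:6
  c11: stall  regs: r0:Mul2,r1:Mul1,r2:3,r3:6
  c12: CDB Mul2=36; issue MUL r2<-Mul2  regs: r0:36,r1:Mul1,r2:Mul2,r3:6
  c13: issue SUB r0<-Add1  regs: r0:Add1,r1:Mul1,r2:Mul2,r3:6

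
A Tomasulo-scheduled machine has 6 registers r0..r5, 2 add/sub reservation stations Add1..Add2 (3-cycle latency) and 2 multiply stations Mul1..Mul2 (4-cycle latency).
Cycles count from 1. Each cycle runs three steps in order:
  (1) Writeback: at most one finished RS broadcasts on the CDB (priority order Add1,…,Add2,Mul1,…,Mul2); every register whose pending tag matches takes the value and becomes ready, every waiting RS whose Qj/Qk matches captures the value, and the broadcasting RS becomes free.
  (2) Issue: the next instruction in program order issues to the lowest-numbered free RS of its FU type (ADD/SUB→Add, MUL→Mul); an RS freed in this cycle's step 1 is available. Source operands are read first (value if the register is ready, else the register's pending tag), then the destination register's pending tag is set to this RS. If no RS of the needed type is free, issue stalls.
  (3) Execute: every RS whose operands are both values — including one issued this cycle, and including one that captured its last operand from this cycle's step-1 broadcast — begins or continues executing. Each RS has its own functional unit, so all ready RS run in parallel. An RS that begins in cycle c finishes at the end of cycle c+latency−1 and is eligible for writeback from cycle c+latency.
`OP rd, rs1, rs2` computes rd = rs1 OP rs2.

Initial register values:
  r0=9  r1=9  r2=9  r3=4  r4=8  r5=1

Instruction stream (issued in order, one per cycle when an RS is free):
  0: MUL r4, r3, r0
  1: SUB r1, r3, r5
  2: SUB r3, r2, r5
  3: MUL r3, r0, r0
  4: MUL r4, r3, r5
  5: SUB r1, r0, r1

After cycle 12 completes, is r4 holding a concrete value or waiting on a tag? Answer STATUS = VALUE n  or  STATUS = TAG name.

  c1: issue MUL r4<-Mul1  regs: r0:9,r1:9,r2:9,r3:4,r4:Mul1,r5:1
  c2: issue SUB r1<-Add1  regs: r0:9,r1:Add1,r2:9,r3:4,r4:Mul1,r5:1
  c3: issue SUB r3<-Add2  regs: r0:9,r1:Add1,r2:9,r3:Add2,r4:Mul1,r5:1
  c4: issue MUL r3<-Mul2  regs: r0:9,r1:Add1,r2:9,r3:Mul2,r4:Mul1,r5:1
  c5: CDB Add1=3; stall  regs: r0:9,r1:3,r2:9,r3:Mul2,r4:Mul1,r5:1
  c6: CDB Add2=8; stall  regs: r0:9,r1:3,r2:9,r3:Mul2,r4:Mul1,r5:1
  c7: CDB Mul1=36; issue MUL r4<-Mul1  regs: r0:9,r1:3,r2:9,r3:Mul2,r4:Mul1,r5:1
  c8: CDB Mul2=81; issue SUB r1<-Add1  regs: r0:9,r1:Add1,r2:9,r3:81,r4:Mul1,r5:1
  c9: -  regs: r0:9,r1:Add1,r2:9,r3:81,r4:Mul1,r5:1
  c10: -  regs: r0:9,r1:Add1,r2:9,r3:81,r4:Mul1,r5:1
  c11: CDB Add1=6  regs: r0:9,r1:6,r2:9,r3:81,r4:Mul1,r5:1
  c12: CDB Mul1=81  regs: r0:9,r1:6,r2:9,r3:81,r4:81,r5:1

STATUS = VALUE 81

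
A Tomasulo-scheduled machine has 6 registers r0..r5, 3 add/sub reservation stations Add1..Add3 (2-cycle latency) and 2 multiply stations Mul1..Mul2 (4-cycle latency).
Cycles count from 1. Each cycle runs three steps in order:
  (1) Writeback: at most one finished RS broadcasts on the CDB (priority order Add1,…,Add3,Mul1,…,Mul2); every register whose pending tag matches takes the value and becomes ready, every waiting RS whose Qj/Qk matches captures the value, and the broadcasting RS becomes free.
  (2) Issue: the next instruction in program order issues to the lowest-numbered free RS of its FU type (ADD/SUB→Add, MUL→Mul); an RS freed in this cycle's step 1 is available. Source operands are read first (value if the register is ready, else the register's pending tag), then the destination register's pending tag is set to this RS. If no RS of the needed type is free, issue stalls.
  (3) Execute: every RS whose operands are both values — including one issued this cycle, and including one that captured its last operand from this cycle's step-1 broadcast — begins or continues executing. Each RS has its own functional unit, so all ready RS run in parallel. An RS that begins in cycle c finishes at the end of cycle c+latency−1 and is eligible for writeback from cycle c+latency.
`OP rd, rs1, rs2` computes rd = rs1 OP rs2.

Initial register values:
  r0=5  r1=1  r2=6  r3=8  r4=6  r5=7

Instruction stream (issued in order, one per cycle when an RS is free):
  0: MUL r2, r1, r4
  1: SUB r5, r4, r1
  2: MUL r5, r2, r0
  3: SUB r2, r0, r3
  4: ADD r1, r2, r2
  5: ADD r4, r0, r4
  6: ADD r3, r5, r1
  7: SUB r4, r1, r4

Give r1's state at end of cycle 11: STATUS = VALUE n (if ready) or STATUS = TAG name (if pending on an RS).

cycle 1: issue MUL r2<-Mul1 // r0:5,r1:1,r2:Mul1,r3:8,r4:6,r5:7
cycle 2: issue SUB r5<-Add1 // r0:5,r1:1,r2:Mul1,r3:8,r4:6,r5:Add1
cycle 3: issue MUL r5<-Mul2 // r0:5,r1:1,r2:Mul1,r3:8,r4:6,r5:Mul2
cycle 4: CDB Add1=5; issue SUB r2<-Add1 // r0:5,r1:1,r2:Add1,r3:8,r4:6,r5:Mul2
cycle 5: CDB Mul1=6; issue ADD r1<-Add2 // r0:5,r1:Add2,r2:Add1,r3:8,r4:6,r5:Mul2
cycle 6: CDB Add1=-3; issue ADD r4<-Add1 // r0:5,r1:Add2,r2:-3,r3:8,r4:Add1,r5:Mul2
cycle 7: issue ADD r3<-Add3 // r0:5,r1:Add2,r2:-3,r3:Add3,r4:Add1,r5:Mul2
cycle 8: CDB Add1=11; issue SUB r4<-Add1 // r0:5,r1:Add2,r2:-3,r3:Add3,r4:Add1,r5:Mul2
cycle 9: CDB Add2=-6 // r0:5,r1:-6,r2:-3,r3:Add3,r4:Add1,r5:Mul2
cycle 10: CDB Mul2=30 // r0:5,r1:-6,r2:-3,r3:Add3,r4:Add1,r5:30
cycle 11: CDB Add1=-17 // r0:5,r1:-6,r2:-3,r3:Add3,r4:-17,r5:30

STATUS = VALUE -6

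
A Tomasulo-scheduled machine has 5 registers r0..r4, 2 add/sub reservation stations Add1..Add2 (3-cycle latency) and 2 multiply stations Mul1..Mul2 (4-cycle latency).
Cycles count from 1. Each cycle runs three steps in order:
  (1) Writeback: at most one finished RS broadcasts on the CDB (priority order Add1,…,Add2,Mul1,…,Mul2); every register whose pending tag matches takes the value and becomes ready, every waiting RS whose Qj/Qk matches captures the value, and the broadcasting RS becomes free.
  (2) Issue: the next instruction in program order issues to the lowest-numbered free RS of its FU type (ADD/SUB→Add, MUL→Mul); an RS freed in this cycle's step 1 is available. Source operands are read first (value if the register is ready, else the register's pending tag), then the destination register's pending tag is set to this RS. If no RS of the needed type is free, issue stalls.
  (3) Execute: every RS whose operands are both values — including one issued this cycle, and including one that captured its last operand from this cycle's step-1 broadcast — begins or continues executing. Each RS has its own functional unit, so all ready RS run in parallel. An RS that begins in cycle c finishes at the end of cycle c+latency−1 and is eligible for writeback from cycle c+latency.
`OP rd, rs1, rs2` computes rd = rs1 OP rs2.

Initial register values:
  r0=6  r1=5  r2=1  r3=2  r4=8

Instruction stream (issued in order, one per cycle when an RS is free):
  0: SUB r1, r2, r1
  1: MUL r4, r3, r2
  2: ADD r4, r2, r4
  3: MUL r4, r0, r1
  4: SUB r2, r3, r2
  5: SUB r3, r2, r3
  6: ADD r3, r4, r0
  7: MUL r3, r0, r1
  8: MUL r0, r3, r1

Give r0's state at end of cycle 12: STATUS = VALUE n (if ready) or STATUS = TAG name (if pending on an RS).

STATUS = TAG Mul2

c1: issue SUB r1<-Add1 | r0:6,r1:Add1,r2:1,r3:2,r4:8
c2: issue MUL r4<-Mul1 | r0:6,r1:Add1,r2:1,r3:2,r4:Mul1
c3: issue ADD r4<-Add2 | r0:6,r1:Add1,r2:1,r3:2,r4:Add2
c4: CDB Add1=-4; issue MUL r4<-Mul2 | r0:6,r1:-4,r2:1,r3:2,r4:Mul2
c5: issue SUB r2<-Add1 | r0:6,r1:-4,r2:Add1,r3:2,r4:Mul2
c6: CDB Mul1=2; stall | r0:6,r1:-4,r2:Add1,r3:2,r4:Mul2
c7: stall | r0:6,r1:-4,r2:Add1,r3:2,r4:Mul2
c8: CDB Add1=1; issue SUB r3<-Add1 | r0:6,r1:-4,r2:1,r3:Add1,r4:Mul2
c9: CDB Add2=3; issue ADD r3<-Add2 | r0:6,r1:-4,r2:1,r3:Add2,r4:Mul2
c10: CDB Mul2=-24; issue MUL r3<-Mul1 | r0:6,r1:-4,r2:1,r3:Mul1,r4:-24
c11: CDB Add1=-1; issue MUL r0<-Mul2 | r0:Mul2,r1:-4,r2:1,r3:Mul1,r4:-24
c12: - | r0:Mul2,r1:-4,r2:1,r3:Mul1,r4:-24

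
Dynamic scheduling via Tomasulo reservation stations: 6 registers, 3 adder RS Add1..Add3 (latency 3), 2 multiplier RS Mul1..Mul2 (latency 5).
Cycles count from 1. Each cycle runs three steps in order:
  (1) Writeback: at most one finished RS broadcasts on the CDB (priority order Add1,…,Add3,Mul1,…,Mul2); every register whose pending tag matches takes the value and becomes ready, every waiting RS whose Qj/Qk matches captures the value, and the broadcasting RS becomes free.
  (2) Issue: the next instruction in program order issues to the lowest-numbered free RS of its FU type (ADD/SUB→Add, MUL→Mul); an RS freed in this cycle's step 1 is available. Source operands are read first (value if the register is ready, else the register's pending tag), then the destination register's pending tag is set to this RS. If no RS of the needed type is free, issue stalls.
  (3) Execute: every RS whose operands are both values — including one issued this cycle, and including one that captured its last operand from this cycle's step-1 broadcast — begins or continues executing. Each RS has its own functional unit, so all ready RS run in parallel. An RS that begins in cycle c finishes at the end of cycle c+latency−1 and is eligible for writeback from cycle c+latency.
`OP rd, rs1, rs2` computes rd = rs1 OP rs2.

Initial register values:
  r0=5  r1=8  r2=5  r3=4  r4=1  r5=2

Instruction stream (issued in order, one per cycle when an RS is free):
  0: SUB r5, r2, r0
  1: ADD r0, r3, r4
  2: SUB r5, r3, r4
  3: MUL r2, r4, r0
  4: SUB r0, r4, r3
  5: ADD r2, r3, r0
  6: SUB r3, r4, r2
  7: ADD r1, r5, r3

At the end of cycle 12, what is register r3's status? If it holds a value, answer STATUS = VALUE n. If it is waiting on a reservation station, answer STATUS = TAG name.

c1: issue SUB r5<-Add1 | r0:5,r1:8,r2:5,r3:4,r4:1,r5:Add1
c2: issue ADD r0<-Add2 | r0:Add2,r1:8,r2:5,r3:4,r4:1,r5:Add1
c3: issue SUB r5<-Add3 | r0:Add2,r1:8,r2:5,r3:4,r4:1,r5:Add3
c4: CDB Add1=0; issue MUL r2<-Mul1 | r0:Add2,r1:8,r2:Mul1,r3:4,r4:1,r5:Add3
c5: CDB Add2=5; issue SUB r0<-Add1 | r0:Add1,r1:8,r2:Mul1,r3:4,r4:1,r5:Add3
c6: CDB Add3=3; issue ADD r2<-Add2 | r0:Add1,r1:8,r2:Add2,r3:4,r4:1,r5:3
c7: issue SUB r3<-Add3 | r0:Add1,r1:8,r2:Add2,r3:Add3,r4:1,r5:3
c8: CDB Add1=-3; issue ADD r1<-Add1 | r0:-3,r1:Add1,r2:Add2,r3:Add3,r4:1,r5:3
c9: - | r0:-3,r1:Add1,r2:Add2,r3:Add3,r4:1,r5:3
c10: CDB Mul1=5 | r0:-3,r1:Add1,r2:Add2,r3:Add3,r4:1,r5:3
c11: CDB Add2=1 | r0:-3,r1:Add1,r2:1,r3:Add3,r4:1,r5:3
c12: - | r0:-3,r1:Add1,r2:1,r3:Add3,r4:1,r5:3

STATUS = TAG Add3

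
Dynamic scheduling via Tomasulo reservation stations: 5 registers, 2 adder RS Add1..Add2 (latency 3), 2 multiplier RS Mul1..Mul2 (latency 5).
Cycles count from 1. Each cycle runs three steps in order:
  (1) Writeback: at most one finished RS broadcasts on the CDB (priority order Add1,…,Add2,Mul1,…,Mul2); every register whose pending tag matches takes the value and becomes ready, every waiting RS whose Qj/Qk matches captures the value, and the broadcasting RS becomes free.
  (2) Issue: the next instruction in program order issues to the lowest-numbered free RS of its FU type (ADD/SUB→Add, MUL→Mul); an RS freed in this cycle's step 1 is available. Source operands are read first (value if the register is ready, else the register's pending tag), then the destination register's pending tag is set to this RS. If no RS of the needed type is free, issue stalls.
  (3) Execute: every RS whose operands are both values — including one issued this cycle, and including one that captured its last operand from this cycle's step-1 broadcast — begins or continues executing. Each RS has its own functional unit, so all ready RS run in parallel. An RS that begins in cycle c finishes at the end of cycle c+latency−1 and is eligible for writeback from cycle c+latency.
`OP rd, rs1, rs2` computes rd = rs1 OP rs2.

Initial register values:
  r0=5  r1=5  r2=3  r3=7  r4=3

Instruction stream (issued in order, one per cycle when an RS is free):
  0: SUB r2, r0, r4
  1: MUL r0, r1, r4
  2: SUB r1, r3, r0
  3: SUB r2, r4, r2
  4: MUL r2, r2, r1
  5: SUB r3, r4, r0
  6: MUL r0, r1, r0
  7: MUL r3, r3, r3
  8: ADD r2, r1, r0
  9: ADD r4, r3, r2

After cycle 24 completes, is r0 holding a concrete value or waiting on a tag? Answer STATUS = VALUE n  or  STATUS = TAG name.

cycle 1: issue SUB r2<-Add1 // r0:5,r1:5,r2:Add1,r3:7,r4:3
cycle 2: issue MUL r0<-Mul1 // r0:Mul1,r1:5,r2:Add1,r3:7,r4:3
cycle 3: issue SUB r1<-Add2 // r0:Mul1,r1:Add2,r2:Add1,r3:7,r4:3
cycle 4: CDB Add1=2; issue SUB r2<-Add1 // r0:Mul1,r1:Add2,r2:Add1,r3:7,r4:3
cycle 5: issue MUL r2<-Mul2 // r0:Mul1,r1:Add2,r2:Mul2,r3:7,r4:3
cycle 6: stall // r0:Mul1,r1:Add2,r2:Mul2,r3:7,r4:3
cycle 7: CDB Add1=1; issue SUB r3<-Add1 // r0:Mul1,r1:Add2,r2:Mul2,r3:Add1,r4:3
cycle 8: CDB Mul1=15; issue MUL r0<-Mul1 // r0:Mul1,r1:Add2,r2:Mul2,r3:Add1,r4:3
cycle 9: stall // r0:Mul1,r1:Add2,r2:Mul2,r3:Add1,r4:3
cycle 10: stall // r0:Mul1,r1:Add2,r2:Mul2,r3:Add1,r4:3
cycle 11: CDB Add1=-12; stall // r0:Mul1,r1:Add2,r2:Mul2,r3:-12,r4:3
cycle 12: CDB Add2=-8; stall // r0:Mul1,r1:-8,r2:Mul2,r3:-12,r4:3
cycle 13: stall // r0:Mul1,r1:-8,r2:Mul2,r3:-12,r4:3
cycle 14: stall // r0:Mul1,r1:-8,r2:Mul2,r3:-12,r4:3
cycle 15: stall // r0:Mul1,r1:-8,r2:Mul2,r3:-12,r4:3
cycle 16: stall // r0:Mul1,r1:-8,r2:Mul2,r3:-12,r4:3
cycle 17: CDB Mul1=-120; issue MUL r3<-Mul1 // r0:-120,r1:-8,r2:Mul2,r3:Mul1,r4:3
cycle 18: CDB Mul2=-8; issue ADD r2<-Add1 // r0:-120,r1:-8,r2:Add1,r3:Mul1,r4:3
cycle 19: issue ADD r4<-Add2 // r0:-120,r1:-8,r2:Add1,r3:Mul1,r4:Add2
cycle 20: - // r0:-120,r1:-8,r2:Add1,r3:Mul1,r4:Add2
cycle 21: CDB Add1=-128 // r0:-120,r1:-8,r2:-128,r3:Mul1,r4:Add2
cycle 22: CDB Mul1=144 // r0:-120,r1:-8,r2:-128,r3:144,r4:Add2
cycle 23: - // r0:-120,r1:-8,r2:-128,r3:144,r4:Add2
cycle 24: - // r0:-120,r1:-8,r2:-128,r3:144,r4:Add2

STATUS = VALUE -120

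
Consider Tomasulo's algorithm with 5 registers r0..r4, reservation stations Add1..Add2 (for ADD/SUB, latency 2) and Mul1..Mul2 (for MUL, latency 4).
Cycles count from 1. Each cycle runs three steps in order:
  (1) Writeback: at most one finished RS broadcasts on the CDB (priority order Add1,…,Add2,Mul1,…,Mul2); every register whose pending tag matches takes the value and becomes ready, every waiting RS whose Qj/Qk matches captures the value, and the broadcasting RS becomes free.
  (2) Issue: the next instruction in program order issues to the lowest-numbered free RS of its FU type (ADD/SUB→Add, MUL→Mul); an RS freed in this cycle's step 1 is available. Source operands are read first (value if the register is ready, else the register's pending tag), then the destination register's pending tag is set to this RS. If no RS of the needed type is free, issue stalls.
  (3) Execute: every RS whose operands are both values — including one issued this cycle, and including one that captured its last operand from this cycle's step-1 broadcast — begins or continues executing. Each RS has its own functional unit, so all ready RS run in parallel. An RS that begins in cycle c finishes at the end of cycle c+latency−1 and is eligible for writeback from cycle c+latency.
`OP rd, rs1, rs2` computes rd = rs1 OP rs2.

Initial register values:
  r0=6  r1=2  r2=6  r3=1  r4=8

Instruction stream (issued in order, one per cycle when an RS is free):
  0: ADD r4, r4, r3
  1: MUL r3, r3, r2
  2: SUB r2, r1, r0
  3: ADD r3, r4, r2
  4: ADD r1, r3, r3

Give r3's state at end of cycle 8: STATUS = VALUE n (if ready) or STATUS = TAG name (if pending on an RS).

STATUS = VALUE 5

cycle 1: issue ADD r4<-Add1 // r0:6,r1:2,r2:6,r3:1,r4:Add1
cycle 2: issue MUL r3<-Mul1 // r0:6,r1:2,r2:6,r3:Mul1,r4:Add1
cycle 3: CDB Add1=9; issue SUB r2<-Add1 // r0:6,r1:2,r2:Add1,r3:Mul1,r4:9
cycle 4: issue ADD r3<-Add2 // r0:6,r1:2,r2:Add1,r3:Add2,r4:9
cycle 5: CDB Add1=-4; issue ADD r1<-Add1 // r0:6,r1:Add1,r2:-4,r3:Add2,r4:9
cycle 6: CDB Mul1=6 // r0:6,r1:Add1,r2:-4,r3:Add2,r4:9
cycle 7: CDB Add2=5 // r0:6,r1:Add1,r2:-4,r3:5,r4:9
cycle 8: - // r0:6,r1:Add1,r2:-4,r3:5,r4:9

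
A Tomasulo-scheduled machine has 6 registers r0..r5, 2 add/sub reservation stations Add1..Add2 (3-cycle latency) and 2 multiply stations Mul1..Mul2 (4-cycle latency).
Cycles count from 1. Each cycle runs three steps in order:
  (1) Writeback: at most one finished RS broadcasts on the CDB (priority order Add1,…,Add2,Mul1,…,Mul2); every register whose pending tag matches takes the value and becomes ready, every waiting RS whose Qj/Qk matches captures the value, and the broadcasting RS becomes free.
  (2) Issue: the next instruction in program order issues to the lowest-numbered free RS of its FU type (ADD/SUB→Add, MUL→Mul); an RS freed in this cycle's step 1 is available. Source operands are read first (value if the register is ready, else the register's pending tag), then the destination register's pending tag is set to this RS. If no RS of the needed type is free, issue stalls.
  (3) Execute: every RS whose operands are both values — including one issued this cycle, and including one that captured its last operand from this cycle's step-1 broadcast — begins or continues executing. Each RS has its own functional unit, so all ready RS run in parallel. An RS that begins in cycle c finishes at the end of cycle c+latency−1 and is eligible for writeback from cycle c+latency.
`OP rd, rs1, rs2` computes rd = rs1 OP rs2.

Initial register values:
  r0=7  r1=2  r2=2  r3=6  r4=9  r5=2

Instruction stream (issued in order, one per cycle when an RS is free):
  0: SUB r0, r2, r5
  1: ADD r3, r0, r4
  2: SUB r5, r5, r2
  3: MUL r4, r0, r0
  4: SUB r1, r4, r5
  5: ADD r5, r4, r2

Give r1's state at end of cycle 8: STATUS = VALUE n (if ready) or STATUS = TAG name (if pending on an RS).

cycle 1: issue SUB r0<-Add1 // r0:Add1,r1:2,r2:2,r3:6,r4:9,r5:2
cycle 2: issue ADD r3<-Add2 // r0:Add1,r1:2,r2:2,r3:Add2,r4:9,r5:2
cycle 3: stall // r0:Add1,r1:2,r2:2,r3:Add2,r4:9,r5:2
cycle 4: CDB Add1=0; issue SUB r5<-Add1 // r0:0,r1:2,r2:2,r3:Add2,r4:9,r5:Add1
cycle 5: issue MUL r4<-Mul1 // r0:0,r1:2,r2:2,r3:Add2,r4:Mul1,r5:Add1
cycle 6: stall // r0:0,r1:2,r2:2,r3:Add2,r4:Mul1,r5:Add1
cycle 7: CDB Add1=0; issue SUB r1<-Add1 // r0:0,r1:Add1,r2:2,r3:Add2,r4:Mul1,r5:0
cycle 8: CDB Add2=9; issue ADD r5<-Add2 // r0:0,r1:Add1,r2:2,r3:9,r4:Mul1,r5:Add2

STATUS = TAG Add1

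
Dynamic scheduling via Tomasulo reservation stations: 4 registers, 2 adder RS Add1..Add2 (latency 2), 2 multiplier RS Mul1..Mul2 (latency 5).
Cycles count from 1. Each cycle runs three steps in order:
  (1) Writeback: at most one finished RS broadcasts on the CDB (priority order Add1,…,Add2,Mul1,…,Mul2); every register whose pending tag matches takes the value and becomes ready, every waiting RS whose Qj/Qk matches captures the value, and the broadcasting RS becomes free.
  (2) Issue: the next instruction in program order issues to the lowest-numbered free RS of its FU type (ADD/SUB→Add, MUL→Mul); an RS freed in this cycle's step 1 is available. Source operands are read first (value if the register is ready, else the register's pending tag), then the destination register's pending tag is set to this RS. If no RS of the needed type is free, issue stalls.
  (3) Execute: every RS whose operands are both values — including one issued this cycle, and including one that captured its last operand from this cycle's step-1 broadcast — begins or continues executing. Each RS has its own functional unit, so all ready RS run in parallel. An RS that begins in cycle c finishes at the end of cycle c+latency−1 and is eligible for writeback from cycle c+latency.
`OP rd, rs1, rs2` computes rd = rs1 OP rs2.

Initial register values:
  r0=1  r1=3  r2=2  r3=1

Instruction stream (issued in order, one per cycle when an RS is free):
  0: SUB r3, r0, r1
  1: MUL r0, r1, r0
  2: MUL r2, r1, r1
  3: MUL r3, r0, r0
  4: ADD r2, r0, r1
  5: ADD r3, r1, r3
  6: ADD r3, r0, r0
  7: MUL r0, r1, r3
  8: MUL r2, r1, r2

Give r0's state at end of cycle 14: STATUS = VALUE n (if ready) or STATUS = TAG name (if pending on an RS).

STATUS = TAG Mul2

cycle 1: issue SUB r3<-Add1 // r0:1,r1:3,r2:2,r3:Add1
cycle 2: issue MUL r0<-Mul1 // r0:Mul1,r1:3,r2:2,r3:Add1
cycle 3: CDB Add1=-2; issue MUL r2<-Mul2 // r0:Mul1,r1:3,r2:Mul2,r3:-2
cycle 4: stall // r0:Mul1,r1:3,r2:Mul2,r3:-2
cycle 5: stall // r0:Mul1,r1:3,r2:Mul2,r3:-2
cycle 6: stall // r0:Mul1,r1:3,r2:Mul2,r3:-2
cycle 7: CDB Mul1=3; issue MUL r3<-Mul1 // r0:3,r1:3,r2:Mul2,r3:Mul1
cycle 8: CDB Mul2=9; issue ADD r2<-Add1 // r0:3,r1:3,r2:Add1,r3:Mul1
cycle 9: issue ADD r3<-Add2 // r0:3,r1:3,r2:Add1,r3:Add2
cycle 10: CDB Add1=6; issue ADD r3<-Add1 // r0:3,r1:3,r2:6,r3:Add1
cycle 11: issue MUL r0<-Mul2 // r0:Mul2,r1:3,r2:6,r3:Add1
cycle 12: CDB Add1=6; stall // r0:Mul2,r1:3,r2:6,r3:6
cycle 13: CDB Mul1=9; issue MUL r2<-Mul1 // r0:Mul2,r1:3,r2:Mul1,r3:6
cycle 14: - // r0:Mul2,r1:3,r2:Mul1,r3:6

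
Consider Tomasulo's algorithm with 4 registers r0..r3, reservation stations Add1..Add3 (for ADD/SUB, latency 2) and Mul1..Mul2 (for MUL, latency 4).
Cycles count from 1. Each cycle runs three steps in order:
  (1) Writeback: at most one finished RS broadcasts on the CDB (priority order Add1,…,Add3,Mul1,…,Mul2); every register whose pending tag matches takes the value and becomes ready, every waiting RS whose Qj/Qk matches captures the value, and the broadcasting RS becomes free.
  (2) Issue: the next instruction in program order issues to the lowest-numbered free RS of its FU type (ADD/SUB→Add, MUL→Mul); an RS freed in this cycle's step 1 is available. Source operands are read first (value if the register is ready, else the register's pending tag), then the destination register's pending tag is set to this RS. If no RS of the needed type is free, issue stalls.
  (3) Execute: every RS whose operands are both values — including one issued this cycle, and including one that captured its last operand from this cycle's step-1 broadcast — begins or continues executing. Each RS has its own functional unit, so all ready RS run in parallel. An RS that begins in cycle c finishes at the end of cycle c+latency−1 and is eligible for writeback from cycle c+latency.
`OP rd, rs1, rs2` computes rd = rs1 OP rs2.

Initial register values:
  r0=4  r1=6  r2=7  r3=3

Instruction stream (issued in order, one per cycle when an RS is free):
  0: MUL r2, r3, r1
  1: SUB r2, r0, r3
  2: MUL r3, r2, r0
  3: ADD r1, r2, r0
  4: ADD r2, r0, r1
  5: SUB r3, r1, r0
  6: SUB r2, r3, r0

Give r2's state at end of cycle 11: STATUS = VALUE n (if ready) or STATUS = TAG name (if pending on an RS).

STATUS = VALUE -3

cycle 1: issue MUL r2<-Mul1 // r0:4,r1:6,r2:Mul1,r3:3
cycle 2: issue SUB r2<-Add1 // r0:4,r1:6,r2:Add1,r3:3
cycle 3: issue MUL r3<-Mul2 // r0:4,r1:6,r2:Add1,r3:Mul2
cycle 4: CDB Add1=1; issue ADD r1<-Add1 // r0:4,r1:Add1,r2:1,r3:Mul2
cycle 5: CDB Mul1=18; issue ADD r2<-Add2 // r0:4,r1:Add1,r2:Add2,r3:Mul2
cycle 6: CDB Add1=5; issue SUB r3<-Add1 // r0:4,r1:5,r2:Add2,r3:Add1
cycle 7: issue SUB r2<-Add3 // r0:4,r1:5,r2:Add3,r3:Add1
cycle 8: CDB Add1=1 // r0:4,r1:5,r2:Add3,r3:1
cycle 9: CDB Add2=9 // r0:4,r1:5,r2:Add3,r3:1
cycle 10: CDB Add3=-3 // r0:4,r1:5,r2:-3,r3:1
cycle 11: CDB Mul2=4 // r0:4,r1:5,r2:-3,r3:1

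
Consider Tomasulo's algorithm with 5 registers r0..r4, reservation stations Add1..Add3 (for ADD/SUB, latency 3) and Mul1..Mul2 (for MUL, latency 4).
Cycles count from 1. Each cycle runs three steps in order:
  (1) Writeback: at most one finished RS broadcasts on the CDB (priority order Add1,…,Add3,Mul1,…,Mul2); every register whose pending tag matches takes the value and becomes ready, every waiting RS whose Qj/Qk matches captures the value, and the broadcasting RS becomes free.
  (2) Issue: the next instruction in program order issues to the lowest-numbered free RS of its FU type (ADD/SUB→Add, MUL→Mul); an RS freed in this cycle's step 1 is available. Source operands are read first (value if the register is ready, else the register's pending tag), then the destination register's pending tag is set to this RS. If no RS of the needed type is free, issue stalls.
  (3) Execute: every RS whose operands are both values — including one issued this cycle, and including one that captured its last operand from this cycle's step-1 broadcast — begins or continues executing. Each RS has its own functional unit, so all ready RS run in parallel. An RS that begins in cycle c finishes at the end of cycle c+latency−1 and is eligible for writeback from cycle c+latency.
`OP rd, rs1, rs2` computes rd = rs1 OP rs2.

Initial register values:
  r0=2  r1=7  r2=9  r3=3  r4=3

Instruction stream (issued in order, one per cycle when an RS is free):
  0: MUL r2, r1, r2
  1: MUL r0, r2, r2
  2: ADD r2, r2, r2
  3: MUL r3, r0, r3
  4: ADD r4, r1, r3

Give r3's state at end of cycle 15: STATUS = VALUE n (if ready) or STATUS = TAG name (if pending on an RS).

c1: issue MUL r2<-Mul1 | r0:2,r1:7,r2:Mul1,r3:3,r4:3
c2: issue MUL r0<-Mul2 | r0:Mul2,r1:7,r2:Mul1,r3:3,r4:3
c3: issue ADD r2<-Add1 | r0:Mul2,r1:7,r2:Add1,r3:3,r4:3
c4: stall | r0:Mul2,r1:7,r2:Add1,r3:3,r4:3
c5: CDB Mul1=63; issue MUL r3<-Mul1 | r0:Mul2,r1:7,r2:Add1,r3:Mul1,r4:3
c6: issue ADD r4<-Add2 | r0:Mul2,r1:7,r2:Add1,r3:Mul1,r4:Add2
c7: - | r0:Mul2,r1:7,r2:Add1,r3:Mul1,r4:Add2
c8: CDB Add1=126 | r0:Mul2,r1:7,r2:126,r3:Mul1,r4:Add2
c9: CDB Mul2=3969 | r0:3969,r1:7,r2:126,r3:Mul1,r4:Add2
c10: - | r0:3969,r1:7,r2:126,r3:Mul1,r4:Add2
c11: - | r0:3969,r1:7,r2:126,r3:Mul1,r4:Add2
c12: - | r0:3969,r1:7,r2:126,r3:Mul1,r4:Add2
c13: CDB Mul1=11907 | r0:3969,r1:7,r2:126,r3:11907,r4:Add2
c14: - | r0:3969,r1:7,r2:126,r3:11907,r4:Add2
c15: - | r0:3969,r1:7,r2:126,r3:11907,r4:Add2

STATUS = VALUE 11907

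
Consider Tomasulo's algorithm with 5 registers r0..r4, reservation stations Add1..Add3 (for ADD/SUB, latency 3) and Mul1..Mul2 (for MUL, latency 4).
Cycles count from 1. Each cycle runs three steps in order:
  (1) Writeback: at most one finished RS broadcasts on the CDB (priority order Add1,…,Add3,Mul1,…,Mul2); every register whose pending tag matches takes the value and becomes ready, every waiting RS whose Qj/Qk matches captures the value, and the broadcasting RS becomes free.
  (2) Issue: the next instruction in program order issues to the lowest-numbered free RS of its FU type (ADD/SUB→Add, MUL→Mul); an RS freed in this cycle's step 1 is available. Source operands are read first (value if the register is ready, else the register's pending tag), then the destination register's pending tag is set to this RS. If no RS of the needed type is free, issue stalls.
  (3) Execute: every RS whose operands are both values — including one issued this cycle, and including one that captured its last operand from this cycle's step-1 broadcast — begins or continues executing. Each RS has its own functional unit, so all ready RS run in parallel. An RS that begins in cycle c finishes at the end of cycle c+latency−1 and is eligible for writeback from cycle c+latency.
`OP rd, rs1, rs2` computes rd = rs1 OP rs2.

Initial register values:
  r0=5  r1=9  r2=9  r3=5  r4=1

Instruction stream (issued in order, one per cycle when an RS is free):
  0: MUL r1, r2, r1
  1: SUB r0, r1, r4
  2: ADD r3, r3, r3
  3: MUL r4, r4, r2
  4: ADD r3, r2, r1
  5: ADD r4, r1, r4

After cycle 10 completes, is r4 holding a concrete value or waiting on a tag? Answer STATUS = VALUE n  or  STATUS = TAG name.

  c1: issue MUL r1<-Mul1  regs: r0:5,r1:Mul1,r2:9,r3:5,r4:1
  c2: issue SUB r0<-Add1  regs: r0:Add1,r1:Mul1,r2:9,r3:5,r4:1
  c3: issue ADD r3<-Add2  regs: r0:Add1,r1:Mul1,r2:9,r3:Add2,r4:1
  c4: issue MUL r4<-Mul2  regs: r0:Add1,r1:Mul1,r2:9,r3:Add2,r4:Mul2
  c5: CDB Mul1=81; issue ADD r3<-Add3  regs: r0:Add1,r1:81,r2:9,r3:Add3,r4:Mul2
  c6: CDB Add2=10; issue ADD r4<-Add2  regs: r0:Add1,r1:81,r2:9,r3:Add3,r4:Add2
  c7: -  regs: r0:Add1,r1:81,r2:9,r3:Add3,r4:Add2
  c8: CDB Add1=80  regs: r0:80,r1:81,r2:9,r3:Add3,r4:Add2
  c9: CDB Add3=90  regs: r0:80,r1:81,r2:9,r3:90,r4:Add2
  c10: CDB Mul2=9  regs: r0:80,r1:81,r2:9,r3:90,r4:Add2

STATUS = TAG Add2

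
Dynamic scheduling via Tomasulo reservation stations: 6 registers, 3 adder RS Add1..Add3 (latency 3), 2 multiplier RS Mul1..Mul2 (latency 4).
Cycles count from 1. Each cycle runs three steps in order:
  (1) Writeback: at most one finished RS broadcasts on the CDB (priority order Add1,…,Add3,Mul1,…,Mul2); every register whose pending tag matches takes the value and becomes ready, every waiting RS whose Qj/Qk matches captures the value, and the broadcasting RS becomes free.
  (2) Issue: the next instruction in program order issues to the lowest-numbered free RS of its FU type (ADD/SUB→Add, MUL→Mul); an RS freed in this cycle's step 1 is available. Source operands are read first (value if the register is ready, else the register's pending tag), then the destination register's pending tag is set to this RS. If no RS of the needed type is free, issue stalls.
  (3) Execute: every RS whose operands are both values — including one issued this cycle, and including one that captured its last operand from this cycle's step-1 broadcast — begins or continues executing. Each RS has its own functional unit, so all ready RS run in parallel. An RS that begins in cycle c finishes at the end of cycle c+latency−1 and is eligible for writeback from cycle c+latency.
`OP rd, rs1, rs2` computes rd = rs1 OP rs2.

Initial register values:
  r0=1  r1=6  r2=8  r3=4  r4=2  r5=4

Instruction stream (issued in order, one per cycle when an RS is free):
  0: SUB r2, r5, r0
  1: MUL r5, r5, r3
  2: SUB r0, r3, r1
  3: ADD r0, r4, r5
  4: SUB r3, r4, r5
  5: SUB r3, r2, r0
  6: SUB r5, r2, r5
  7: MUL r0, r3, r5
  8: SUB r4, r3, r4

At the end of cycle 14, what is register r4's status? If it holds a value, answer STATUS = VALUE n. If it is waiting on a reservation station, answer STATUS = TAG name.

STATUS = TAG Add3

  c1: issue SUB r2<-Add1  regs: r0:1,r1:6,r2:Add1,r3:4,r4:2,r5:4
  c2: issue MUL r5<-Mul1  regs: r0:1,r1:6,r2:Add1,r3:4,r4:2,r5:Mul1
  c3: issue SUB r0<-Add2  regs: r0:Add2,r1:6,r2:Add1,r3:4,r4:2,r5:Mul1
  c4: CDB Add1=3; issue ADD r0<-Add1  regs: r0:Add1,r1:6,r2:3,r3:4,r4:2,r5:Mul1
  c5: issue SUB r3<-Add3  regs: r0:Add1,r1:6,r2:3,r3:Add3,r4:2,r5:Mul1
  c6: CDB Add2=-2; issue SUB r3<-Add2  regs: r0:Add1,r1:6,r2:3,r3:Add2,r4:2,r5:Mul1
  c7: CDB Mul1=16; stall  regs: r0:Add1,r1:6,r2:3,r3:Add2,r4:2,r5:16
  c8: stall  regs: r0:Add1,r1:6,r2:3,r3:Add2,r4:2,r5:16
  c9: stall  regs: r0:Add1,r1:6,r2:3,r3:Add2,r4:2,r5:16
  c10: CDB Add1=18; issue SUB r5<-Add1  regs: r0:18,r1:6,r2:3,r3:Add2,r4:2,r5:Add1
  c11: CDB Add3=-14; issue MUL r0<-Mul1  regs: r0:Mul1,r1:6,r2:3,r3:Add2,r4:2,r5:Add1
  c12: issue SUB r4<-Add3  regs: r0:Mul1,r1:6,r2:3,r3:Add2,r4:Add3,r5:Add1
  c13: CDB Add1=-13  regs: r0:Mul1,r1:6,r2:3,r3:Add2,r4:Add3,r5:-13
  c14: CDB Add2=-15  regs: r0:Mul1,r1:6,r2:3,r3:-15,r4:Add3,r5:-13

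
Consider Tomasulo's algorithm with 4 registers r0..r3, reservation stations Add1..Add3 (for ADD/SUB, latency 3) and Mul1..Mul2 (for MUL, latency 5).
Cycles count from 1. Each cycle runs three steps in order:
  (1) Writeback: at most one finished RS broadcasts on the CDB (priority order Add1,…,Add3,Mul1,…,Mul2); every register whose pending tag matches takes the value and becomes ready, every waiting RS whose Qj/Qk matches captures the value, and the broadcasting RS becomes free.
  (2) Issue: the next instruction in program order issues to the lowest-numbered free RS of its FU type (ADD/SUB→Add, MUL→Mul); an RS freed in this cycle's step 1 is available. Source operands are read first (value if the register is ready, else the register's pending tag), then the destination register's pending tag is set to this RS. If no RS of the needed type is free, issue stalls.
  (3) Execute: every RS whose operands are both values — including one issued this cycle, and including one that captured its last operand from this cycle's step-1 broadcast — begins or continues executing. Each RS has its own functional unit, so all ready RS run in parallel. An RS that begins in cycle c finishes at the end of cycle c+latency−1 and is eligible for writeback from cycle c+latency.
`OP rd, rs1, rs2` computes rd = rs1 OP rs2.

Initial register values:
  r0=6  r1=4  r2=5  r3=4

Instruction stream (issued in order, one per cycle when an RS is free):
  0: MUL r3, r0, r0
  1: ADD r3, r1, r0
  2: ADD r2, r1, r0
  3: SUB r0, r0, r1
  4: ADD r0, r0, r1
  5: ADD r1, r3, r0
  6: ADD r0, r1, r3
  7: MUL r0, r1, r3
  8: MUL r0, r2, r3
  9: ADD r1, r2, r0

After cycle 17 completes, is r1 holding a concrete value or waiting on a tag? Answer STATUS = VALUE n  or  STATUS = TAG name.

STATUS = VALUE 110

cycle 1: issue MUL r3<-Mul1 // r0:6,r1:4,r2:5,r3:Mul1
cycle 2: issue ADD r3<-Add1 // r0:6,r1:4,r2:5,r3:Add1
cycle 3: issue ADD r2<-Add2 // r0:6,r1:4,r2:Add2,r3:Add1
cycle 4: issue SUB r0<-Add3 // r0:Add3,r1:4,r2:Add2,r3:Add1
cycle 5: CDB Add1=10; issue ADD r0<-Add1 // r0:Add1,r1:4,r2:Add2,r3:10
cycle 6: CDB Add2=10; issue ADD r1<-Add2 // r0:Add1,r1:Add2,r2:10,r3:10
cycle 7: CDB Add3=2; issue ADD r0<-Add3 // r0:Add3,r1:Add2,r2:10,r3:10
cycle 8: CDB Mul1=36; issue MUL r0<-Mul1 // r0:Mul1,r1:Add2,r2:10,r3:10
cycle 9: issue MUL r0<-Mul2 // r0:Mul2,r1:Add2,r2:10,r3:10
cycle 10: CDB Add1=6; issue ADD r1<-Add1 // r0:Mul2,r1:Add1,r2:10,r3:10
cycle 11: - // r0:Mul2,r1:Add1,r2:10,r3:10
cycle 12: - // r0:Mul2,r1:Add1,r2:10,r3:10
cycle 13: CDB Add2=16 // r0:Mul2,r1:Add1,r2:10,r3:10
cycle 14: CDB Mul2=100 // r0:100,r1:Add1,r2:10,r3:10
cycle 15: - // r0:100,r1:Add1,r2:10,r3:10
cycle 16: CDB Add3=26 // r0:100,r1:Add1,r2:10,r3:10
cycle 17: CDB Add1=110 // r0:100,r1:110,r2:10,r3:10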